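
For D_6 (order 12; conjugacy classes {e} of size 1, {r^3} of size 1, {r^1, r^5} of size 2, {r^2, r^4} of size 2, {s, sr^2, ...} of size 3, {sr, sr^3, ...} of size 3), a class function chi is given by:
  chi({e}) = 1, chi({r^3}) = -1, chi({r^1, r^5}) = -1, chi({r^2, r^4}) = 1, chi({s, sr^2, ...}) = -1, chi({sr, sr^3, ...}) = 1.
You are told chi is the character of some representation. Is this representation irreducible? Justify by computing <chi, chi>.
Irreducible: <chi, chi> = 1.

Explanation: <chi, chi> = (1/|G|) sum_C |C| * |chi(C)|^2 = (1/12)[1*|1|^2 + 1*|-1|^2 + 2*|-1|^2 + 2*|1|^2 + 3*|-1|^2 + 3*|1|^2]
  = (1/12)[(1) + (1) + (2) + (2) + (3) + (3)] = 12/12 = 1.
A character is irreducible iff <chi, chi> = 1, so this representation is irreducible.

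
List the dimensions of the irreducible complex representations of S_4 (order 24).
Dimensions: 1, 1, 2, 3, 3

Proof sketch: There are 5 irreducibles (= number of conjugacy classes). Their dimensions d_i satisfy sum d_i^2 = |G| = 24: 1 + 1 + 4 + 9 + 9 = 24.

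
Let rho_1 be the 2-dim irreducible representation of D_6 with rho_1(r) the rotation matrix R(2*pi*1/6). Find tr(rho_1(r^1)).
chi_{rho_1}(r^1) = 2*cos(2*pi*1*1/6) = 1

Explanation: rho_1(r^1) is rotation by angle 2*pi*1*1/6, whose trace is 2*cos(2*pi*1*1/6) = 1.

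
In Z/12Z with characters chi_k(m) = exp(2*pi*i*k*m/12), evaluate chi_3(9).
chi_3(9) = zeta_12^27 = I

Solution. chi_3(9) = zeta_12^(3*9) = zeta_12^27. Since zeta_12^12 = 1, this equals zeta_12^3 = exp(2*pi*i*3/12) = I.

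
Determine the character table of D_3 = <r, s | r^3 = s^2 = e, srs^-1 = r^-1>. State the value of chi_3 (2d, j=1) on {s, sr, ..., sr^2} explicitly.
Conjugacy classes: {e} of size 1, {r^1, r^2} of size 2, {s, sr, ..., sr^2} of size 3.
Character table:
  irrep \ class              {e} (size 1)  {r^1, r^2} (size 2)  {s, sr, ..., sr^2} (size 3)
  chi_1 (triv)               1             1                    1                          
  chi_2 (sign: r->1, s->-1)  1             1                    -1                         
  chi_3 (2d, j=1)            2             -1                   0                          

Spot check: chi_3 (2d, j=1) on {s, sr, ..., sr^2} = 0.

D_3 has order 2*3 = 6 with 3 conjugacy classes, hence 3 irreducibles. Sum of squared dims 1 + 1 + 4 = 6 = |G|. Linear characters come from the abelianisation; the 2-dimensional irreps have character r^k -> 2*cos(2*pi*j*k/3), reflections -> 0.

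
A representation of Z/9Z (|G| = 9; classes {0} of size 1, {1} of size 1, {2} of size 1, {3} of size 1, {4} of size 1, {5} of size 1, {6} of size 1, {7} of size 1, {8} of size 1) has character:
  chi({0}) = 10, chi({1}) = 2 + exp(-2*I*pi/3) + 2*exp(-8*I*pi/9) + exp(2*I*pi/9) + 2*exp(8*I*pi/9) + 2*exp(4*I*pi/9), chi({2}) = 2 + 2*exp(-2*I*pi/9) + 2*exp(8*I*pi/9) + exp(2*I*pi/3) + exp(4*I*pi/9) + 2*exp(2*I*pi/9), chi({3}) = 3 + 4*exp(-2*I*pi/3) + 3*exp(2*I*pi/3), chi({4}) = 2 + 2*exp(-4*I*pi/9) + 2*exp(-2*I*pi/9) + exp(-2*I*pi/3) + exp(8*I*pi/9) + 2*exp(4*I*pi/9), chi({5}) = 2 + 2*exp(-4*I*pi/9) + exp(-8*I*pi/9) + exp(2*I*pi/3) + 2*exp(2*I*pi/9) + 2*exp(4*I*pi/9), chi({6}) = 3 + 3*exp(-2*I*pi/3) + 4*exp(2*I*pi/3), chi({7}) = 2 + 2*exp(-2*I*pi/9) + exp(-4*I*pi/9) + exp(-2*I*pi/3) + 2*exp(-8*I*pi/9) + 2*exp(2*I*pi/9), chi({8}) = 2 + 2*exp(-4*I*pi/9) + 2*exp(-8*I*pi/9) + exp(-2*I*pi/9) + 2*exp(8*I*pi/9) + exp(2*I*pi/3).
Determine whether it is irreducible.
Not irreducible (reducible): <chi, chi> = 18 > 1.

Derivation: <chi, chi> = (1/|G|) sum_C |C| * |chi(C)|^2 = (1/9)[1*|10|^2 + 1*|2 + exp(-2*I*pi/3) + 2*exp(-8*I*pi/9) + exp(2*I*pi/9) + 2*exp(8*I*pi/9) + 2*exp(4*I*pi/9)|^2 + 1*|2 + 2*exp(-2*I*pi/9) + 2*exp(8*I*pi/9) + exp(2*I*pi/3) + exp(4*I*pi/9) + 2*exp(2*I*pi/9)|^2 + 1*|3 + 4*exp(-2*I*pi/3) + 3*exp(2*I*pi/3)|^2 + 1*|2 + 2*exp(-4*I*pi/9) + 2*exp(-2*I*pi/9) + exp(-2*I*pi/3) + exp(8*I*pi/9) + 2*exp(4*I*pi/9)|^2 + 1*|2 + 2*exp(-4*I*pi/9) + exp(-8*I*pi/9) + exp(2*I*pi/3) + 2*exp(2*I*pi/9) + 2*exp(4*I*pi/9)|^2 + 1*|3 + 3*exp(-2*I*pi/3) + 4*exp(2*I*pi/3)|^2 + 1*|2 + 2*exp(-2*I*pi/9) + exp(-4*I*pi/9) + exp(-2*I*pi/3) + 2*exp(-8*I*pi/9) + 2*exp(2*I*pi/9)|^2 + 1*|2 + 2*exp(-4*I*pi/9) + 2*exp(-8*I*pi/9) + exp(-2*I*pi/9) + 2*exp(8*I*pi/9) + exp(2*I*pi/3)|^2]
  = (1/9)[(100) + (18 + 10*exp(-4*I*pi/9) + 8*exp(-2*I*pi/3) + 10*exp(-2*I*pi/9) + 13*exp(-8*I*pi/9) + 13*exp(8*I*pi/9) + 10*exp(2*I*pi/9) + 8*exp(2*I*pi/3) + 10*exp(4*I*pi/9)) + (18 + 10*exp(-4*I*pi/9) + 13*exp(-2*I*pi/9) + 8*exp(-2*I*pi/3) + 10*exp(-8*I*pi/9) + 10*exp(8*I*pi/9) + 8*exp(2*I*pi/3) + 13*exp(2*I*pi/9) + 10*exp(4*I*pi/9)) + (1) + (18 + 13*exp(-4*I*pi/9) + 8*exp(-2*I*pi/3) + 10*exp(-2*I*pi/9) + 10*exp(-8*I*pi/9) + 10*exp(8*I*pi/9) + 10*exp(2*I*pi/9) + 8*exp(2*I*pi/3) + 13*exp(4*I*pi/9)) + (18 + 13*exp(-4*I*pi/9) + 8*exp(-2*I*pi/3) + 10*exp(-2*I*pi/9) + 10*exp(-8*I*pi/9) + 10*exp(8*I*pi/9) + 10*exp(2*I*pi/9) + 8*exp(2*I*pi/3) + 13*exp(4*I*pi/9)) + (1) + (18 + 10*exp(-4*I*pi/9) + 13*exp(-2*I*pi/9) + 8*exp(-2*I*pi/3) + 10*exp(-8*I*pi/9) + 10*exp(8*I*pi/9) + 8*exp(2*I*pi/3) + 13*exp(2*I*pi/9) + 10*exp(4*I*pi/9)) + (18 + 10*exp(-4*I*pi/9) + 8*exp(-2*I*pi/3) + 10*exp(-2*I*pi/9) + 13*exp(-8*I*pi/9) + 13*exp(8*I*pi/9) + 10*exp(2*I*pi/9) + 8*exp(2*I*pi/3) + 10*exp(4*I*pi/9))] = 162/9 = 18.
(Exp terms are combined using exp(i*s)*conj(exp(i*t)) = exp(i*(s-t)), and sums of them are collapsed using the identity that for every m > 1 the m distinct m-th roots of unity sum to 0, e.g. 1 + exp(2*I*pi/3) + exp(-2*I*pi/3) = 0.)
A character is irreducible iff <chi, chi> = 1, so this representation is reducible.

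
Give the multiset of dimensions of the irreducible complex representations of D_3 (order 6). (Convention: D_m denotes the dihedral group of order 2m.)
Dimensions: 1, 1, 2

Details: There are 3 irreducibles (= number of conjugacy classes). Their dimensions d_i satisfy sum d_i^2 = |G| = 6: 1 + 1 + 4 = 6.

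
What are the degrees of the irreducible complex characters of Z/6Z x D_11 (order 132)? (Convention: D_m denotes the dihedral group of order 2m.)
Dimensions: 1, 1, 1, 1, 1, 1, 1, 1, 1, 1, 1, 1, 2, 2, 2, 2, 2, 2, 2, 2, 2, 2, 2, 2, 2, 2, 2, 2, 2, 2, 2, 2, 2, 2, 2, 2, 2, 2, 2, 2, 2, 2

Details: There are 42 irreducibles (= number of conjugacy classes). Their dimensions d_i satisfy sum d_i^2 = |G| = 132: 1 + 1 + 1 + 1 + 1 + 1 + 1 + 1 + 1 + 1 + 1 + 1 + 4 + 4 + 4 + 4 + 4 + 4 + 4 + 4 + 4 + 4 + 4 + 4 + 4 + 4 + 4 + 4 + 4 + 4 + 4 + 4 + 4 + 4 + 4 + 4 + 4 + 4 + 4 + 4 + 4 + 4 = 132. (For the product with Z/6Z: each of the 6 1-dim characters of Z/6Z tensors with each irrep of D_11, giving 6 copies of each D_11-dimension.)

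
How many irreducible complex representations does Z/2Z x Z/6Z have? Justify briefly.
12

Derivation: The number of irreducible complex representations of a finite group equals its number of conjugacy classes. Z/2Z x Z/6Z is abelian of order 12, so every element is its own conjugacy class: 12 classes, so Z/2Z x Z/6Z (order 12) has exactly 12 irreducible complex representations.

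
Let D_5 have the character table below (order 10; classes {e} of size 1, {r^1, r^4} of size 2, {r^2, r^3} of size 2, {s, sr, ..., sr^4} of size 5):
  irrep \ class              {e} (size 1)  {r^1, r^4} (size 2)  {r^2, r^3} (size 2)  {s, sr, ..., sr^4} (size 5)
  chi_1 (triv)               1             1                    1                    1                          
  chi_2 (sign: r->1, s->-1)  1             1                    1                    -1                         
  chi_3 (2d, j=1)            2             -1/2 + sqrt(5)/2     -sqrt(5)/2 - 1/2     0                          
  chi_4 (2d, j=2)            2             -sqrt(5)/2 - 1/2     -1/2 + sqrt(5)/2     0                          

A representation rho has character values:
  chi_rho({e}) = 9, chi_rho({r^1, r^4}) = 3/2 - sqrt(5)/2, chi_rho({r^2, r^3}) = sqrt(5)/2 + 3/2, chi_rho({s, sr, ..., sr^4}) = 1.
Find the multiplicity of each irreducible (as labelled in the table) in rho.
Multiplicities: chi_1: 2, chi_2: 1, chi_3: 1, chi_4: 2.

Proof sketch: Use <chi_rho, chi> = (1/|G|) sum_C |C| * chi_rho(C) * conj(chi(C)) with |G| = 10 for each irreducible chi in the table:
  <chi_rho, chi_1> = (1/10)[1*(9)*conj(1) + 2*(3/2 - sqrt(5)/2)*conj(1) + 2*(sqrt(5)/2 + 3/2)*conj(1) + 5*(1)*conj(1)]
      = (1/10)[(9) + (3 - sqrt(5)) + (sqrt(5) + 3) + (5)] = 20/10 = 2
  <chi_rho, chi_2> = (1/10)[1*(9)*conj(1) + 2*(3/2 - sqrt(5)/2)*conj(1) + 2*(sqrt(5)/2 + 3/2)*conj(1) + 5*(1)*conj(-1)]
      = (1/10)[(9) + (3 - sqrt(5)) + (sqrt(5) + 3) + (-5)] = 10/10 = 1
  <chi_rho, chi_3> = (1/10)[1*(9)*conj(2) + 2*(3/2 - sqrt(5)/2)*conj(-1/2 + sqrt(5)/2) + 2*(sqrt(5)/2 + 3/2)*conj(-sqrt(5)/2 - 1/2) + 5*(1)*conj(0)]
      = (1/10)[(18) + (-4 + 2*sqrt(5)) + (-2*sqrt(5) - 4) + (0)] = 10/10 = 1
  <chi_rho, chi_4> = (1/10)[1*(9)*conj(2) + 2*(3/2 - sqrt(5)/2)*conj(-sqrt(5)/2 - 1/2) + 2*(sqrt(5)/2 + 3/2)*conj(-1/2 + sqrt(5)/2) + 5*(1)*conj(0)]
      = (1/10)[(18) + (1 - sqrt(5)) + (1 + sqrt(5)) + (0)] = 20/10 = 2
Dimension check: dim(rho) = sum (mult * dim) = 2*1 + 1*1 + 1*2 + 2*2 = 9 = chi_rho(e) = 9.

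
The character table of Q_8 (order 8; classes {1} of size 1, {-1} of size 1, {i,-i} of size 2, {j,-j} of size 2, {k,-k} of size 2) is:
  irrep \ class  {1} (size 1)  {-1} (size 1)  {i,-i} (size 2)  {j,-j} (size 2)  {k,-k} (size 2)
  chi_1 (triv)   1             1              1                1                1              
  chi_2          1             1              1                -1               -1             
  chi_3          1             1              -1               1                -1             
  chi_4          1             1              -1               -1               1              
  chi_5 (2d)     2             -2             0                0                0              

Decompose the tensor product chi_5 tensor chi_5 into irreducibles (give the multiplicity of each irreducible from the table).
chi_5 tensor chi_5 = chi_1 + chi_2 + chi_3 + chi_4 (all other irreducibles have multiplicity 0).

Details: The character of a tensor product is the pointwise product (chi_5 * chi_5)(C) = chi_5(C) * chi_5(C):
  {1}: (2)*(2), {-1}: (-2)*(-2), {i,-i}: (0)*(0), {j,-j}: (0)*(0), {k,-k}: (0)*(0)
so (chi_5 * chi_5) takes values
  {1} -> 4, {-1} -> 4, {i,-i} -> 0, {j,-j} -> 0, {k,-k} -> 0.
Now take the inner product of this character with each irreducible chi from the table, <chi_5*chi_5, chi> = (1/8) sum_C |C| (chi_5*chi_5)(C) conj(chi(C)):
  <chi_5*chi_5, chi_1> = (1/8)[1*(4)*conj(1) + 1*(4)*conj(1) + 2*(0)*conj(1) + 2*(0)*conj(1) + 2*(0)*conj(1)]
      = (1/8)[(4) + (4) + (0) + (0) + (0)] = 8/8 = 1
  <chi_5*chi_5, chi_2> = (1/8)[1*(4)*conj(1) + 1*(4)*conj(1) + 2*(0)*conj(1) + 2*(0)*conj(-1) + 2*(0)*conj(-1)]
      = (1/8)[(4) + (4) + (0) + (0) + (0)] = 8/8 = 1
  <chi_5*chi_5, chi_3> = (1/8)[1*(4)*conj(1) + 1*(4)*conj(1) + 2*(0)*conj(-1) + 2*(0)*conj(1) + 2*(0)*conj(-1)]
      = (1/8)[(4) + (4) + (0) + (0) + (0)] = 8/8 = 1
  <chi_5*chi_5, chi_4> = (1/8)[1*(4)*conj(1) + 1*(4)*conj(1) + 2*(0)*conj(-1) + 2*(0)*conj(-1) + 2*(0)*conj(1)]
      = (1/8)[(4) + (4) + (0) + (0) + (0)] = 8/8 = 1
  <chi_5*chi_5, chi_5> = (1/8)[1*(4)*conj(2) + 1*(4)*conj(-2) + 2*(0)*conj(0) + 2*(0)*conj(0) + 2*(0)*conj(0)]
      = (1/8)[(8) + (-8) + (0) + (0) + (0)] = 0/8 = 0
Hence the multiplicities are chi_1: 1, chi_2: 1, chi_3: 1, chi_4: 1. Dimension check: dim(chi_5)*dim(chi_5) = 2*2 = 4 and sum (mult * dim) = 1*1 + 1*1 + 1*1 + 1*1 = 4.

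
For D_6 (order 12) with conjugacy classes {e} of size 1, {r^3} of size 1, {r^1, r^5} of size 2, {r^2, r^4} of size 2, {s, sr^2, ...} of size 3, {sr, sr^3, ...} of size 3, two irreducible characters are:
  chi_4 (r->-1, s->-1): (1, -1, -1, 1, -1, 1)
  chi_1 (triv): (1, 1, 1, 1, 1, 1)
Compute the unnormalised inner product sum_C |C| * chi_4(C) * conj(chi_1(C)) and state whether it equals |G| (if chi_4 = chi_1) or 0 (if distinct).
Sum = 0; so <chi_4, chi_1> = 0 (distinct irreducibles are orthogonal).

Details: Compute term by term over conjugacy classes (|C| * chi_4(C) * conj(chi_1(C))):
  1*(1)*conj(1) + 1*(-1)*conj(1) + 2*(-1)*conj(1) + 2*(1)*conj(1) + 3*(-1)*conj(1) + 3*(1)*conj(1)
  = (1) + (-1) + (-2) + (2) + (-3) + (3)
  = 0.
Dividing by |G| = 12 gives 0/12 = 0, matching the row-orthogonality relation <chi_4, chi_1> = [chi_4 = chi_1].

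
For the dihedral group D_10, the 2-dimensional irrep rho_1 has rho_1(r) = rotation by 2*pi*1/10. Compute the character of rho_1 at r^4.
chi_{rho_1}(r^4) = 2*cos(2*pi*1*4/10) = -sqrt(5)/2 - 1/2

Argument: rho_1(r^4) is rotation by angle 2*pi*1*4/10, whose trace is 2*cos(2*pi*1*4/10) = -sqrt(5)/2 - 1/2.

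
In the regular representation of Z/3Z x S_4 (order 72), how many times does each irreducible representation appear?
Each irreducible V_i of dimension d_i appears with multiplicity d_i, i.e. rho_reg = (direct sum over all irreducibles V_i) d_i V_i. The irreducible dimensions for Z/3Z x S_4 are 1, 1, 1, 1, 1, 1, 2, 2, 2, 3, 3, 3, 3, 3, 3: 6 irreducibles of dimension 1, each with multiplicity 1; 3 irreducibles of dimension 2, each with multiplicity 2; 6 irreducibles of dimension 3, each with multiplicity 3. Total dimension 6*1*1 + 3*2*2 + 6*3*3 = 72 = |G|.

Solution. General theorem: in the regular representation of a finite group G, each irreducible appears with multiplicity equal to its dimension. Check: dim(rho_reg) = sum d_i^2 = 1 + 1 + 1 + 1 + 1 + 1 + 4 + 4 + 4 + 9 + 9 + 9 + 9 + 9 + 9 = 72 = |G|.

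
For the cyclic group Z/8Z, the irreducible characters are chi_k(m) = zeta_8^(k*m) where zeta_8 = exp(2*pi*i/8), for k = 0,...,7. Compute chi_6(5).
chi_6(5) = zeta_8^30 = -I

Justification: chi_6(5) = zeta_8^(6*5) = zeta_8^30. Since zeta_8^8 = 1, this equals zeta_8^6 = exp(2*pi*i*6/8) = -I.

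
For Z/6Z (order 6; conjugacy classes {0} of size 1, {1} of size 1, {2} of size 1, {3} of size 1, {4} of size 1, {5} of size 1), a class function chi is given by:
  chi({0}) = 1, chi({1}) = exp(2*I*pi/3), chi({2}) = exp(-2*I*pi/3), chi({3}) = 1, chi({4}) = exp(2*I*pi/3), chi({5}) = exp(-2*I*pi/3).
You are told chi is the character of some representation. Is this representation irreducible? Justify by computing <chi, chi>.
Irreducible: <chi, chi> = 1.

Reasoning: <chi, chi> = (1/|G|) sum_C |C| * |chi(C)|^2 = (1/6)[1*|1|^2 + 1*|exp(2*I*pi/3)|^2 + 1*|exp(-2*I*pi/3)|^2 + 1*|1|^2 + 1*|exp(2*I*pi/3)|^2 + 1*|exp(-2*I*pi/3)|^2]
  = (1/6)[(1) + (1) + (1) + (1) + (1) + (1)] = 6/6 = 1.
(Exp terms are combined using exp(i*s)*conj(exp(i*t)) = exp(i*(s-t)), and sums of them are collapsed using the identity that for every m > 1 the m distinct m-th roots of unity sum to 0, e.g. 1 + exp(2*I*pi/3) + exp(-2*I*pi/3) = 0.)
A character is irreducible iff <chi, chi> = 1, so this representation is irreducible.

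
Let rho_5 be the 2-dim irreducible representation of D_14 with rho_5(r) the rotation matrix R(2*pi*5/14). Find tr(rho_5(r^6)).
chi_{rho_5}(r^6) = 2*cos(2*pi*5*6/14) = 2*cos(30*pi/7)

Justification: rho_5(r^6) is rotation by angle 2*pi*5*6/14, whose trace is 2*cos(2*pi*5*6/14) = 2*cos(30*pi/7).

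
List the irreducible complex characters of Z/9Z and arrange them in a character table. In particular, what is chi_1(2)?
Character table of Z/9Z (irreps indexed chi_0,...,chi_8 with chi_k(m) = zeta_9^(k*m), zeta_9 = exp(2*pi*i/9)):
  irrep \ class  {0} (size 1)  {1} (size 1)    {2} (size 1)    {3} (size 1)    {4} (size 1)    {5} (size 1)    {6} (size 1)    {7} (size 1)    {8} (size 1)  
  chi_0          1             1               1               1               1               1               1               1               1             
  chi_1          1             exp(2*I*pi/9)   exp(4*I*pi/9)   exp(2*I*pi/3)   exp(8*I*pi/9)   exp(-8*I*pi/9)  exp(-2*I*pi/3)  exp(-4*I*pi/9)  exp(-2*I*pi/9)
  chi_2          1             exp(4*I*pi/9)   exp(8*I*pi/9)   exp(-2*I*pi/3)  exp(-2*I*pi/9)  exp(2*I*pi/9)   exp(2*I*pi/3)   exp(-8*I*pi/9)  exp(-4*I*pi/9)
  chi_3          1             exp(2*I*pi/3)   exp(-2*I*pi/3)  1               exp(2*I*pi/3)   exp(-2*I*pi/3)  1               exp(2*I*pi/3)   exp(-2*I*pi/3)
  chi_4          1             exp(8*I*pi/9)   exp(-2*I*pi/9)  exp(2*I*pi/3)   exp(-4*I*pi/9)  exp(4*I*pi/9)   exp(-2*I*pi/3)  exp(2*I*pi/9)   exp(-8*I*pi/9)
  chi_5          1             exp(-8*I*pi/9)  exp(2*I*pi/9)   exp(-2*I*pi/3)  exp(4*I*pi/9)   exp(-4*I*pi/9)  exp(2*I*pi/3)   exp(-2*I*pi/9)  exp(8*I*pi/9) 
  chi_6          1             exp(-2*I*pi/3)  exp(2*I*pi/3)   1               exp(-2*I*pi/3)  exp(2*I*pi/3)   1               exp(-2*I*pi/3)  exp(2*I*pi/3) 
  chi_7          1             exp(-4*I*pi/9)  exp(-8*I*pi/9)  exp(2*I*pi/3)   exp(2*I*pi/9)   exp(-2*I*pi/9)  exp(-2*I*pi/3)  exp(8*I*pi/9)   exp(4*I*pi/9) 
  chi_8          1             exp(-2*I*pi/9)  exp(-4*I*pi/9)  exp(-2*I*pi/3)  exp(-8*I*pi/9)  exp(8*I*pi/9)   exp(2*I*pi/3)   exp(4*I*pi/9)   exp(2*I*pi/9) 

Spot check: chi_1(2) = zeta_9^(1*2) = zeta_9^2 = exp(4*I*pi/9).

Justification: Z/9Z is abelian, so all 9 irreducible complex representations are 1-dimensional. They are given by chi_k(m) = zeta_9^(k*m) for k = 0,...,8. Row orthogonality: sum_m chi_k(m) conj(chi_l(m)) = 9 * [k = l].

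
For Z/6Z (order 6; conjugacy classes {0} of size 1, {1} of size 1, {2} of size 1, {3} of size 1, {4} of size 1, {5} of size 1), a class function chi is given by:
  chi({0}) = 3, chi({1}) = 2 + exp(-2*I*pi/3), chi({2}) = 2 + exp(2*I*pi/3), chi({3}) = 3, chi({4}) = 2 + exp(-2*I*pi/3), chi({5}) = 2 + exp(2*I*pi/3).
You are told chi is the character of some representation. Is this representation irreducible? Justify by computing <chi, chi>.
Not irreducible (reducible): <chi, chi> = 5 > 1.

Details: <chi, chi> = (1/|G|) sum_C |C| * |chi(C)|^2 = (1/6)[1*|3|^2 + 1*|2 + exp(-2*I*pi/3)|^2 + 1*|2 + exp(2*I*pi/3)|^2 + 1*|3|^2 + 1*|2 + exp(-2*I*pi/3)|^2 + 1*|2 + exp(2*I*pi/3)|^2]
  = (1/6)[(9) + (3) + (3) + (9) + (3) + (3)] = 30/6 = 5.
(Exp terms are combined using exp(i*s)*conj(exp(i*t)) = exp(i*(s-t)), and sums of them are collapsed using the identity that for every m > 1 the m distinct m-th roots of unity sum to 0, e.g. 1 + exp(2*I*pi/3) + exp(-2*I*pi/3) = 0.)
A character is irreducible iff <chi, chi> = 1, so this representation is reducible.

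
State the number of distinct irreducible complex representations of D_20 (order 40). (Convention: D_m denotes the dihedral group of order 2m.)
13

Derivation: The number of irreducible complex representations of a finite group equals its number of conjugacy classes. D_20 has 13 conjugacy classes (n/2 + 3 for n even), so D_20 (order 40) has exactly 13 irreducible complex representations.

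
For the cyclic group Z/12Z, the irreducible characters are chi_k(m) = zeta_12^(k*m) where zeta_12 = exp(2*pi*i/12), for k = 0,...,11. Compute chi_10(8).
chi_10(8) = zeta_12^80 = exp(-2*I*pi/3)

Explanation: chi_10(8) = zeta_12^(10*8) = zeta_12^80. Since zeta_12^12 = 1, this equals zeta_12^8 = exp(2*pi*i*8/12) = exp(-2*I*pi/3).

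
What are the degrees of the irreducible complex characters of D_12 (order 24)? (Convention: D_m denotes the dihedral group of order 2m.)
Dimensions: 1, 1, 1, 1, 2, 2, 2, 2, 2

Reasoning: There are 9 irreducibles (= number of conjugacy classes). Their dimensions d_i satisfy sum d_i^2 = |G| = 24: 1 + 1 + 1 + 1 + 4 + 4 + 4 + 4 + 4 = 24.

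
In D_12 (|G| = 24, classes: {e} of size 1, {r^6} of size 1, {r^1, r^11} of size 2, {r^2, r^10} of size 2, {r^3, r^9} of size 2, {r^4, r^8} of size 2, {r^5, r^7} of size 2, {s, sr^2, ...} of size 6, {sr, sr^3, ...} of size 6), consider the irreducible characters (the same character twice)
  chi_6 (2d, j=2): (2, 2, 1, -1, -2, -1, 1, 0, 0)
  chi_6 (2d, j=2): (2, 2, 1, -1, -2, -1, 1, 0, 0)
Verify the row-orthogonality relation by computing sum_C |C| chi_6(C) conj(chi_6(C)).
Sum = 24 = |G| = 24; so <chi_6, chi_6> = 1 (norm-1 confirms irreducibility).

Why: Compute term by term over conjugacy classes (|C| * chi_6(C) * conj(chi_6(C))):
  1*(2)*conj(2) + 1*(2)*conj(2) + 2*(1)*conj(1) + 2*(-1)*conj(-1) + 2*(-2)*conj(-2) + 2*(-1)*conj(-1) + 2*(1)*conj(1) + 6*(0)*conj(0) + 6*(0)*conj(0)
  = (4) + (4) + (2) + (2) + (8) + (2) + (2) + (0) + (0)
  = 24.
Dividing by |G| = 24 gives 24/24 = 1, matching the row-orthogonality relation <chi_6, chi_6> = [chi_6 = chi_6].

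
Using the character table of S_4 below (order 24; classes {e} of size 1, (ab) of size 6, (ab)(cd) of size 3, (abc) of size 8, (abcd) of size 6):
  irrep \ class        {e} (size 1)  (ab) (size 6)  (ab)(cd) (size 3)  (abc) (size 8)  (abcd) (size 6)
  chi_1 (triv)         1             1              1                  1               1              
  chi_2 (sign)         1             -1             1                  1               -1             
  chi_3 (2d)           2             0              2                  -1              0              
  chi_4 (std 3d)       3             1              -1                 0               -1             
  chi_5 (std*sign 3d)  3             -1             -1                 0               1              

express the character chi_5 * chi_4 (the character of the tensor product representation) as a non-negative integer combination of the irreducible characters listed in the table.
chi_5 tensor chi_4 = chi_2 + chi_3 + chi_4 + chi_5 (all other irreducibles have multiplicity 0).

Working: The character of a tensor product is the pointwise product (chi_5 * chi_4)(C) = chi_5(C) * chi_4(C):
  {e}: (3)*(3), (ab): (-1)*(1), (ab)(cd): (-1)*(-1), (abc): (0)*(0), (abcd): (1)*(-1)
so (chi_5 * chi_4) takes values
  {e} -> 9, (ab) -> -1, (ab)(cd) -> 1, (abc) -> 0, (abcd) -> -1.
Now take the inner product of this character with each irreducible chi from the table, <chi_5*chi_4, chi> = (1/24) sum_C |C| (chi_5*chi_4)(C) conj(chi(C)):
  <chi_5*chi_4, chi_1> = (1/24)[1*(9)*conj(1) + 6*(-1)*conj(1) + 3*(1)*conj(1) + 8*(0)*conj(1) + 6*(-1)*conj(1)]
      = (1/24)[(9) + (-6) + (3) + (0) + (-6)] = 0/24 = 0
  <chi_5*chi_4, chi_2> = (1/24)[1*(9)*conj(1) + 6*(-1)*conj(-1) + 3*(1)*conj(1) + 8*(0)*conj(1) + 6*(-1)*conj(-1)]
      = (1/24)[(9) + (6) + (3) + (0) + (6)] = 24/24 = 1
  <chi_5*chi_4, chi_3> = (1/24)[1*(9)*conj(2) + 6*(-1)*conj(0) + 3*(1)*conj(2) + 8*(0)*conj(-1) + 6*(-1)*conj(0)]
      = (1/24)[(18) + (0) + (6) + (0) + (0)] = 24/24 = 1
  <chi_5*chi_4, chi_4> = (1/24)[1*(9)*conj(3) + 6*(-1)*conj(1) + 3*(1)*conj(-1) + 8*(0)*conj(0) + 6*(-1)*conj(-1)]
      = (1/24)[(27) + (-6) + (-3) + (0) + (6)] = 24/24 = 1
  <chi_5*chi_4, chi_5> = (1/24)[1*(9)*conj(3) + 6*(-1)*conj(-1) + 3*(1)*conj(-1) + 8*(0)*conj(0) + 6*(-1)*conj(1)]
      = (1/24)[(27) + (6) + (-3) + (0) + (-6)] = 24/24 = 1
Hence the multiplicities are chi_2: 1, chi_3: 1, chi_4: 1, chi_5: 1. Dimension check: dim(chi_5)*dim(chi_4) = 3*3 = 9 and sum (mult * dim) = 1*1 + 1*2 + 1*3 + 1*3 = 9.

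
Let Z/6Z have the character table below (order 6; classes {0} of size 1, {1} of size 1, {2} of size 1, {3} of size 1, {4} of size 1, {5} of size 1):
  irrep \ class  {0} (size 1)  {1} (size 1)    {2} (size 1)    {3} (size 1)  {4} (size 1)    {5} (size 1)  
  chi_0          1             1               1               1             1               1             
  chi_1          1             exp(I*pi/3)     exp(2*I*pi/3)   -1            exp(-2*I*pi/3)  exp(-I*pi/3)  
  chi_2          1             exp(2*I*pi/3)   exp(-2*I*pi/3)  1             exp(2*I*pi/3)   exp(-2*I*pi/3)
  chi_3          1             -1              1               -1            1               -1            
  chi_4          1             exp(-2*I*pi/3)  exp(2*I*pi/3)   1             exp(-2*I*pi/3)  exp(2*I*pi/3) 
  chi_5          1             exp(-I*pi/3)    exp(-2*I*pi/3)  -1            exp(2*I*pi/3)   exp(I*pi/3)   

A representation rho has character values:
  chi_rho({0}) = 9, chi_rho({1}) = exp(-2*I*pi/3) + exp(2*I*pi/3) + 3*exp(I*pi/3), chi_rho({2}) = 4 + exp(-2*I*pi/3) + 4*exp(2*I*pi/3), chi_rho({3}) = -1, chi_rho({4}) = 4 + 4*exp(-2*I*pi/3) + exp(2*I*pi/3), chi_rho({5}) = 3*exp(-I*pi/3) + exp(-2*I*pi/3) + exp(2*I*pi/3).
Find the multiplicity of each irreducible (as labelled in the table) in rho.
Multiplicities: chi_0: 2, chi_1: 3, chi_2: 1, chi_3: 2, chi_4: 1, chi_5: 0.

Why: Use <chi_rho, chi> = (1/|G|) sum_C |C| * chi_rho(C) * conj(chi(C)) with |G| = 6 for each irreducible chi in the table:
  <chi_rho, chi_0> = (1/6)[1*(9)*conj(1) + 1*(exp(-2*I*pi/3) + exp(2*I*pi/3) + 3*exp(I*pi/3))*conj(1) + 1*(4 + exp(-2*I*pi/3) + 4*exp(2*I*pi/3))*conj(1) + 1*(-1)*conj(1) + 1*(4 + 4*exp(-2*I*pi/3) + exp(2*I*pi/3))*conj(1) + 1*(3*exp(-I*pi/3) + exp(-2*I*pi/3) + exp(2*I*pi/3))*conj(1)]
      = (1/6)[(9) + (exp(-2*I*pi/3) + exp(2*I*pi/3) + 3*exp(I*pi/3)) + (4 + exp(-2*I*pi/3) + 4*exp(2*I*pi/3)) + (-1) + (4 + 4*exp(-2*I*pi/3) + exp(2*I*pi/3)) + (3*exp(-I*pi/3) + exp(-2*I*pi/3) + exp(2*I*pi/3))] = 12/6 = 2
  <chi_rho, chi_1> = (1/6)[1*(9)*conj(1) + 1*(exp(-2*I*pi/3) + exp(2*I*pi/3) + 3*exp(I*pi/3))*conj(exp(I*pi/3)) + 1*(4 + exp(-2*I*pi/3) + 4*exp(2*I*pi/3))*conj(exp(2*I*pi/3)) + 1*(-1)*conj(-1) + 1*(4 + 4*exp(-2*I*pi/3) + exp(2*I*pi/3))*conj(exp(-2*I*pi/3)) + 1*(3*exp(-I*pi/3) + exp(-2*I*pi/3) + exp(2*I*pi/3))*conj(exp(-I*pi/3))]
      = (1/6)[(9) + (2 + exp(I*pi/3)) + (4 + 4*exp(-2*I*pi/3) + exp(2*I*pi/3)) + (1) + (4 + exp(-2*I*pi/3) + 4*exp(2*I*pi/3)) + (2 + exp(-I*pi/3))] = 18/6 = 3
  <chi_rho, chi_2> = (1/6)[1*(9)*conj(1) + 1*(exp(-2*I*pi/3) + exp(2*I*pi/3) + 3*exp(I*pi/3))*conj(exp(2*I*pi/3)) + 1*(4 + exp(-2*I*pi/3) + 4*exp(2*I*pi/3))*conj(exp(-2*I*pi/3)) + 1*(-1)*conj(1) + 1*(4 + 4*exp(-2*I*pi/3) + exp(2*I*pi/3))*conj(exp(2*I*pi/3)) + 1*(3*exp(-I*pi/3) + exp(-2*I*pi/3) + exp(2*I*pi/3))*conj(exp(-2*I*pi/3))]
      = (1/6)[(9) + (1 + 3*exp(-I*pi/3) + exp(2*I*pi/3)) + (-3) + (-1) + (-3) + (1 + exp(-2*I*pi/3) + 3*exp(I*pi/3))] = 6/6 = 1
  <chi_rho, chi_3> = (1/6)[1*(9)*conj(1) + 1*(exp(-2*I*pi/3) + exp(2*I*pi/3) + 3*exp(I*pi/3))*conj(-1) + 1*(4 + exp(-2*I*pi/3) + 4*exp(2*I*pi/3))*conj(1) + 1*(-1)*conj(-1) + 1*(4 + 4*exp(-2*I*pi/3) + exp(2*I*pi/3))*conj(1) + 1*(3*exp(-I*pi/3) + exp(-2*I*pi/3) + exp(2*I*pi/3))*conj(-1)]
      = (1/6)[(9) + (-3*exp(I*pi/3) - exp(2*I*pi/3) - exp(-2*I*pi/3)) + (4 + exp(-2*I*pi/3) + 4*exp(2*I*pi/3)) + (1) + (4 + 4*exp(-2*I*pi/3) + exp(2*I*pi/3)) + (-exp(2*I*pi/3) - exp(-2*I*pi/3) - 3*exp(-I*pi/3))] = 12/6 = 2
  <chi_rho, chi_4> = (1/6)[1*(9)*conj(1) + 1*(exp(-2*I*pi/3) + exp(2*I*pi/3) + 3*exp(I*pi/3))*conj(exp(-2*I*pi/3)) + 1*(4 + exp(-2*I*pi/3) + 4*exp(2*I*pi/3))*conj(exp(2*I*pi/3)) + 1*(-1)*conj(1) + 1*(4 + 4*exp(-2*I*pi/3) + exp(2*I*pi/3))*conj(exp(-2*I*pi/3)) + 1*(3*exp(-I*pi/3) + exp(-2*I*pi/3) + exp(2*I*pi/3))*conj(exp(2*I*pi/3))]
      = (1/6)[(9) + (-2 + exp(-2*I*pi/3)) + (4 + 4*exp(-2*I*pi/3) + exp(2*I*pi/3)) + (-1) + (4 + exp(-2*I*pi/3) + 4*exp(2*I*pi/3)) + (-2 + exp(2*I*pi/3))] = 6/6 = 1
  <chi_rho, chi_5> = (1/6)[1*(9)*conj(1) + 1*(exp(-2*I*pi/3) + exp(2*I*pi/3) + 3*exp(I*pi/3))*conj(exp(-I*pi/3)) + 1*(4 + exp(-2*I*pi/3) + 4*exp(2*I*pi/3))*conj(exp(-2*I*pi/3)) + 1*(-1)*conj(-1) + 1*(4 + 4*exp(-2*I*pi/3) + exp(2*I*pi/3))*conj(exp(2*I*pi/3)) + 1*(3*exp(-I*pi/3) + exp(-2*I*pi/3) + exp(2*I*pi/3))*conj(exp(I*pi/3))]
      = (1/6)[(9) + (-1 + exp(-I*pi/3) + 3*exp(2*I*pi/3)) + (-3) + (1) + (-3) + (-1 + 3*exp(-2*I*pi/3) + exp(I*pi/3))] = 0/6 = 0
(Exp terms are combined using exp(i*s)*conj(exp(i*t)) = exp(i*(s-t)), and sums of them are collapsed using the identity that for every m > 1 the m distinct m-th roots of unity sum to 0, e.g. 1 + exp(2*I*pi/3) + exp(-2*I*pi/3) = 0.)
Dimension check: dim(rho) = sum (mult * dim) = 2*1 + 3*1 + 1*1 + 2*1 + 1*1 + 0*1 = 9 = chi_rho(e) = 9.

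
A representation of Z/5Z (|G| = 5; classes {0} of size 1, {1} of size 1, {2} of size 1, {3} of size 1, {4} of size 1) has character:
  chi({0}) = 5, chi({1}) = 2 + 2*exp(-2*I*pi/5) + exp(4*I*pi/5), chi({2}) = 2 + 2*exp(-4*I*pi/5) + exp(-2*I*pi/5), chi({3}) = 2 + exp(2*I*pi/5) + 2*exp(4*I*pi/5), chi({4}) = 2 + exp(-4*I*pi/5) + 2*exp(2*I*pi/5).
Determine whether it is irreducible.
Not irreducible (reducible): <chi, chi> = 9 > 1.

<chi, chi> = (1/|G|) sum_C |C| * |chi(C)|^2 = (1/5)[1*|5|^2 + 1*|2 + 2*exp(-2*I*pi/5) + exp(4*I*pi/5)|^2 + 1*|2 + 2*exp(-4*I*pi/5) + exp(-2*I*pi/5)|^2 + 1*|2 + exp(2*I*pi/5) + 2*exp(4*I*pi/5)|^2 + 1*|2 + exp(-4*I*pi/5) + 2*exp(2*I*pi/5)|^2]
  = (1/5)[(25) + (5) + (5) + (5) + (5)] = 45/5 = 9.
(Exp terms are combined using exp(i*s)*conj(exp(i*t)) = exp(i*(s-t)), and sums of them are collapsed using the identity that for every m > 1 the m distinct m-th roots of unity sum to 0, e.g. 1 + exp(2*I*pi/3) + exp(-2*I*pi/3) = 0.)
A character is irreducible iff <chi, chi> = 1, so this representation is reducible.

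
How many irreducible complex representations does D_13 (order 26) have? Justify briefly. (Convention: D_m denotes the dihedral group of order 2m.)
8

Solution. The number of irreducible complex representations of a finite group equals its number of conjugacy classes. D_13 has 8 conjugacy classes ((n+3)/2 for n odd), so D_13 (order 26) has exactly 8 irreducible complex representations.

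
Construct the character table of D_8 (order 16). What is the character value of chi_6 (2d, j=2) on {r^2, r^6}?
Conjugacy classes: {e} of size 1, {r^4} of size 1, {r^1, r^7} of size 2, {r^2, r^6} of size 2, {r^3, r^5} of size 2, {s, sr^2, ...} of size 4, {sr, sr^3, ...} of size 4.
Character table:
  irrep \ class              {e} (size 1)  {r^4} (size 1)  {r^1, r^7} (size 2)  {r^2, r^6} (size 2)  {r^3, r^5} (size 2)  {s, sr^2, ...} (size 4)  {sr, sr^3, ...} (size 4)
  chi_1 (triv)               1             1               1                    1                    1                    1                        1                       
  chi_2 (sign: r->1, s->-1)  1             1               1                    1                    1                    -1                       -1                      
  chi_3 (r->-1, s->1)        1             1               -1                   1                    -1                   1                        -1                      
  chi_4 (r->-1, s->-1)       1             1               -1                   1                    -1                   -1                       1                       
  chi_5 (2d, j=1)            2             -2              sqrt(2)              0                    -sqrt(2)             0                        0                       
  chi_6 (2d, j=2)            2             2               0                    -2                   0                    0                        0                       
  chi_7 (2d, j=3)            2             -2              -sqrt(2)             0                    sqrt(2)              0                        0                       

Spot check: chi_6 (2d, j=2) on {r^2, r^6} = -2.

D_8 has order 2*8 = 16 with 7 conjugacy classes, hence 7 irreducibles. Sum of squared dims 1 + 1 + 1 + 1 + 4 + 4 + 4 = 16 = |G|. Linear characters come from the abelianisation; the 2-dimensional irreps have character r^k -> 2*cos(2*pi*j*k/8), reflections -> 0.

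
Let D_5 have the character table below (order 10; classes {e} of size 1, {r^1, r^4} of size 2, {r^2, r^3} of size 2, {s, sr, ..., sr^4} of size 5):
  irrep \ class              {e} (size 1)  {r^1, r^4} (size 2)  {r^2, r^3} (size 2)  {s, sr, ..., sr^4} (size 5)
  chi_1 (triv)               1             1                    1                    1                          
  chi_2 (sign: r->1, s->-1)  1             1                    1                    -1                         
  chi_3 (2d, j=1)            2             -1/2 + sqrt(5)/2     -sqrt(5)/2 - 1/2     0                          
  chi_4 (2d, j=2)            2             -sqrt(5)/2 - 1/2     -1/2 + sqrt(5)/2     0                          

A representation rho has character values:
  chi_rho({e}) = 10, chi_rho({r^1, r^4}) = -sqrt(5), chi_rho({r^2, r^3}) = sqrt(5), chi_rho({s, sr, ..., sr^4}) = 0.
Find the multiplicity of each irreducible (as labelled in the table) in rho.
Multiplicities: chi_1: 1, chi_2: 1, chi_3: 1, chi_4: 3.

Proof sketch: Use <chi_rho, chi> = (1/|G|) sum_C |C| * chi_rho(C) * conj(chi(C)) with |G| = 10 for each irreducible chi in the table:
  <chi_rho, chi_1> = (1/10)[1*(10)*conj(1) + 2*(-sqrt(5))*conj(1) + 2*(sqrt(5))*conj(1) + 5*(0)*conj(1)]
      = (1/10)[(10) + (-2*sqrt(5)) + (2*sqrt(5)) + (0)] = 10/10 = 1
  <chi_rho, chi_2> = (1/10)[1*(10)*conj(1) + 2*(-sqrt(5))*conj(1) + 2*(sqrt(5))*conj(1) + 5*(0)*conj(-1)]
      = (1/10)[(10) + (-2*sqrt(5)) + (2*sqrt(5)) + (0)] = 10/10 = 1
  <chi_rho, chi_3> = (1/10)[1*(10)*conj(2) + 2*(-sqrt(5))*conj(-1/2 + sqrt(5)/2) + 2*(sqrt(5))*conj(-sqrt(5)/2 - 1/2) + 5*(0)*conj(0)]
      = (1/10)[(20) + (-5 + sqrt(5)) + (-5 - sqrt(5)) + (0)] = 10/10 = 1
  <chi_rho, chi_4> = (1/10)[1*(10)*conj(2) + 2*(-sqrt(5))*conj(-sqrt(5)/2 - 1/2) + 2*(sqrt(5))*conj(-1/2 + sqrt(5)/2) + 5*(0)*conj(0)]
      = (1/10)[(20) + (sqrt(5) + 5) + (5 - sqrt(5)) + (0)] = 30/10 = 3
Dimension check: dim(rho) = sum (mult * dim) = 1*1 + 1*1 + 1*2 + 3*2 = 10 = chi_rho(e) = 10.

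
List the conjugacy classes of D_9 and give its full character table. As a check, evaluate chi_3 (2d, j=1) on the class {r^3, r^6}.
Conjugacy classes: {e} of size 1, {r^1, r^8} of size 2, {r^2, r^7} of size 2, {r^3, r^6} of size 2, {r^4, r^5} of size 2, {s, sr, ..., sr^8} of size 9.
Character table:
  irrep \ class              {e} (size 1)  {r^1, r^8} (size 2)  {r^2, r^7} (size 2)  {r^3, r^6} (size 2)  {r^4, r^5} (size 2)  {s, sr, ..., sr^8} (size 9)
  chi_1 (triv)               1             1                    1                    1                    1                    1                          
  chi_2 (sign: r->1, s->-1)  1             1                    1                    1                    1                    -1                         
  chi_3 (2d, j=1)            2             2*cos(2*pi/9)        2*cos(4*pi/9)        -1                   -2*cos(pi/9)         0                          
  chi_4 (2d, j=2)            2             2*cos(4*pi/9)        -2*cos(pi/9)         -1                   2*cos(2*pi/9)        0                          
  chi_5 (2d, j=3)            2             -1                   -1                   2                    -1                   0                          
  chi_6 (2d, j=4)            2             -2*cos(pi/9)         2*cos(2*pi/9)        -1                   2*cos(4*pi/9)        0                          

Spot check: chi_3 (2d, j=1) on {r^3, r^6} = -1.

D_9 has order 2*9 = 18 with 6 conjugacy classes, hence 6 irreducibles. Sum of squared dims 1 + 1 + 4 + 4 + 4 + 4 = 18 = |G|. Linear characters come from the abelianisation; the 2-dimensional irreps have character r^k -> 2*cos(2*pi*j*k/9), reflections -> 0.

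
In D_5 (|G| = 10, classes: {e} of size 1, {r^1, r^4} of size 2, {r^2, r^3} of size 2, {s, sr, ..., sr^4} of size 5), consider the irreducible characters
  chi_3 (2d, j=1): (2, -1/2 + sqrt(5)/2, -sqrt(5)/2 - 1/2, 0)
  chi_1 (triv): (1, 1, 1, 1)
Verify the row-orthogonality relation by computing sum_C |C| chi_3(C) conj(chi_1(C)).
Sum = 0; so <chi_3, chi_1> = 0 (distinct irreducibles are orthogonal).

Why: Compute term by term over conjugacy classes (|C| * chi_3(C) * conj(chi_1(C))):
  1*(2)*conj(1) + 2*(-1/2 + sqrt(5)/2)*conj(1) + 2*(-sqrt(5)/2 - 1/2)*conj(1) + 5*(0)*conj(1)
  = (2) + (-1 + sqrt(5)) + (-sqrt(5) - 1) + (0)
  = 0.
Dividing by |G| = 10 gives 0/10 = 0, matching the row-orthogonality relation <chi_3, chi_1> = [chi_3 = chi_1].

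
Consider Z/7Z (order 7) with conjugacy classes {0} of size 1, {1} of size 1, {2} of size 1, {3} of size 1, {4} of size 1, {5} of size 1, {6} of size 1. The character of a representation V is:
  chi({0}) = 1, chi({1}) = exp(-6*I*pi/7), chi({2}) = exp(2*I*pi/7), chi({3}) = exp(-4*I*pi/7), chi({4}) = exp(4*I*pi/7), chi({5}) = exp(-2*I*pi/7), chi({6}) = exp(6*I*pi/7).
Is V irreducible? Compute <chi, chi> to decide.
Irreducible: <chi, chi> = 1.

<chi, chi> = (1/|G|) sum_C |C| * |chi(C)|^2 = (1/7)[1*|1|^2 + 1*|exp(-6*I*pi/7)|^2 + 1*|exp(2*I*pi/7)|^2 + 1*|exp(-4*I*pi/7)|^2 + 1*|exp(4*I*pi/7)|^2 + 1*|exp(-2*I*pi/7)|^2 + 1*|exp(6*I*pi/7)|^2]
  = (1/7)[(1) + (1) + (1) + (1) + (1) + (1) + (1)] = 7/7 = 1.
(Exp terms are combined using exp(i*s)*conj(exp(i*t)) = exp(i*(s-t)), and sums of them are collapsed using the identity that for every m > 1 the m distinct m-th roots of unity sum to 0, e.g. 1 + exp(2*I*pi/3) + exp(-2*I*pi/3) = 0.)
A character is irreducible iff <chi, chi> = 1, so this representation is irreducible.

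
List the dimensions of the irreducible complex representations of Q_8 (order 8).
Dimensions: 1, 1, 1, 1, 2

Argument: There are 5 irreducibles (= number of conjugacy classes). Their dimensions d_i satisfy sum d_i^2 = |G| = 8: 1 + 1 + 1 + 1 + 4 = 8.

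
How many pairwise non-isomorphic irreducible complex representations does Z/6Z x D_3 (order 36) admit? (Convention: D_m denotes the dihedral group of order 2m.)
18

Proof sketch: The number of irreducible complex representations of a finite group equals its number of conjugacy classes. For a direct product, #classes(G x H) = #classes(G) * #classes(H). Z/6Z has 6 classes (abelian), D_3 has 3 classes, so 6 * 3 = 18, so Z/6Z x D_3 (order 36) has exactly 18 irreducible complex representations.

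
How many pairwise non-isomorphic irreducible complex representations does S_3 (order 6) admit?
3

Reasoning: The number of irreducible complex representations of a finite group equals its number of conjugacy classes. Conjugacy classes in S_3 correspond to cycle types, i.e. partitions of 3; there are p(3) = 3 of them, so S_3 (order 6) has exactly 3 irreducible complex representations.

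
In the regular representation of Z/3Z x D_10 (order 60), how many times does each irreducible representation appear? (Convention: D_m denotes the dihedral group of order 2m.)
Each irreducible V_i of dimension d_i appears with multiplicity d_i, i.e. rho_reg = (direct sum over all irreducibles V_i) d_i V_i. The irreducible dimensions for Z/3Z x D_10 are 1, 1, 1, 1, 1, 1, 1, 1, 1, 1, 1, 1, 2, 2, 2, 2, 2, 2, 2, 2, 2, 2, 2, 2: 12 irreducibles of dimension 1, each with multiplicity 1; 12 irreducibles of dimension 2, each with multiplicity 2. Total dimension 12*1*1 + 12*2*2 = 60 = |G|.

Working: General theorem: in the regular representation of a finite group G, each irreducible appears with multiplicity equal to its dimension. Check: dim(rho_reg) = sum d_i^2 = 1 + 1 + 1 + 1 + 1 + 1 + 1 + 1 + 1 + 1 + 1 + 1 + 4 + 4 + 4 + 4 + 4 + 4 + 4 + 4 + 4 + 4 + 4 + 4 = 60 = |G|.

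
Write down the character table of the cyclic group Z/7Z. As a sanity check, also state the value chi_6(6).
Character table of Z/7Z (irreps indexed chi_0,...,chi_6 with chi_k(m) = zeta_7^(k*m), zeta_7 = exp(2*pi*i/7)):
  irrep \ class  {0} (size 1)  {1} (size 1)    {2} (size 1)    {3} (size 1)    {4} (size 1)    {5} (size 1)    {6} (size 1)  
  chi_0          1             1               1               1               1               1               1             
  chi_1          1             exp(2*I*pi/7)   exp(4*I*pi/7)   exp(6*I*pi/7)   exp(-6*I*pi/7)  exp(-4*I*pi/7)  exp(-2*I*pi/7)
  chi_2          1             exp(4*I*pi/7)   exp(-6*I*pi/7)  exp(-2*I*pi/7)  exp(2*I*pi/7)   exp(6*I*pi/7)   exp(-4*I*pi/7)
  chi_3          1             exp(6*I*pi/7)   exp(-2*I*pi/7)  exp(4*I*pi/7)   exp(-4*I*pi/7)  exp(2*I*pi/7)   exp(-6*I*pi/7)
  chi_4          1             exp(-6*I*pi/7)  exp(2*I*pi/7)   exp(-4*I*pi/7)  exp(4*I*pi/7)   exp(-2*I*pi/7)  exp(6*I*pi/7) 
  chi_5          1             exp(-4*I*pi/7)  exp(6*I*pi/7)   exp(2*I*pi/7)   exp(-2*I*pi/7)  exp(-6*I*pi/7)  exp(4*I*pi/7) 
  chi_6          1             exp(-2*I*pi/7)  exp(-4*I*pi/7)  exp(-6*I*pi/7)  exp(6*I*pi/7)   exp(4*I*pi/7)   exp(2*I*pi/7) 

Spot check: chi_6(6) = zeta_7^(6*6) = zeta_7^36 = exp(2*I*pi/7).

Justification: Z/7Z is abelian, so all 7 irreducible complex representations are 1-dimensional. They are given by chi_k(m) = zeta_7^(k*m) for k = 0,...,6. Row orthogonality: sum_m chi_k(m) conj(chi_l(m)) = 7 * [k = l].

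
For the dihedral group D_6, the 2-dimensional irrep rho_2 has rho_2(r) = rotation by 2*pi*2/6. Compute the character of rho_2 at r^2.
chi_{rho_2}(r^2) = 2*cos(2*pi*2*2/6) = -1

Solution. rho_2(r^2) is rotation by angle 2*pi*2*2/6, whose trace is 2*cos(2*pi*2*2/6) = -1.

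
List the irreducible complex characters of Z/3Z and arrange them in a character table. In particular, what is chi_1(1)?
Character table of Z/3Z (irreps indexed chi_0,...,chi_2 with chi_k(m) = zeta_3^(k*m), zeta_3 = exp(2*pi*i/3)):
  irrep \ class  {0} (size 1)  {1} (size 1)    {2} (size 1)  
  chi_0          1             1               1             
  chi_1          1             exp(2*I*pi/3)   exp(-2*I*pi/3)
  chi_2          1             exp(-2*I*pi/3)  exp(2*I*pi/3) 

Spot check: chi_1(1) = zeta_3^(1*1) = zeta_3^1 = exp(2*I*pi/3).

Details: Z/3Z is abelian, so all 3 irreducible complex representations are 1-dimensional. They are given by chi_k(m) = zeta_3^(k*m) for k = 0,...,2. Row orthogonality: sum_m chi_k(m) conj(chi_l(m)) = 3 * [k = l].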